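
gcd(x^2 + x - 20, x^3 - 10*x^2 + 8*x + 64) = x - 4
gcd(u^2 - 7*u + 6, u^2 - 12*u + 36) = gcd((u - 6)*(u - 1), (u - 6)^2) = u - 6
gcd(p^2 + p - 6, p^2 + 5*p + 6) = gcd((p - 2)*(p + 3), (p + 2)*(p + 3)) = p + 3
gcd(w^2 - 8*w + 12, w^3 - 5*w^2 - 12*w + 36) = w^2 - 8*w + 12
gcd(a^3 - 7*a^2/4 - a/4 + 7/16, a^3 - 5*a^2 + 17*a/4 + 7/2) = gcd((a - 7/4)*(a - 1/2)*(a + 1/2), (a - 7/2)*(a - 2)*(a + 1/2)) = a + 1/2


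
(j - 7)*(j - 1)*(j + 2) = j^3 - 6*j^2 - 9*j + 14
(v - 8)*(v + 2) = v^2 - 6*v - 16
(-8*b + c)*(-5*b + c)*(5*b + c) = 200*b^3 - 25*b^2*c - 8*b*c^2 + c^3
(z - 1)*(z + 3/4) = z^2 - z/4 - 3/4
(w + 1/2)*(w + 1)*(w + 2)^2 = w^4 + 11*w^3/2 + 21*w^2/2 + 8*w + 2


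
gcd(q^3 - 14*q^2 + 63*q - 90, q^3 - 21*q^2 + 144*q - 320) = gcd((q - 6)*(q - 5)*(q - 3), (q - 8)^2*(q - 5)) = q - 5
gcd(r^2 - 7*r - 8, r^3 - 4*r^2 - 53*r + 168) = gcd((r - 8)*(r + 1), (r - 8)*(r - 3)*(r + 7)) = r - 8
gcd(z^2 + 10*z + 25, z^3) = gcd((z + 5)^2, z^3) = 1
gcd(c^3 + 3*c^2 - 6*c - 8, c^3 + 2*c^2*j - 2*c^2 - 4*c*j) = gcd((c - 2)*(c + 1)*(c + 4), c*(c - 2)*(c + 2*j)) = c - 2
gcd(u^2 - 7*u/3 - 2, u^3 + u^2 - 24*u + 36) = u - 3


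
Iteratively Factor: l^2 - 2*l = (l)*(l - 2)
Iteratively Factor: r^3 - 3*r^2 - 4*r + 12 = (r - 2)*(r^2 - r - 6) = (r - 2)*(r + 2)*(r - 3)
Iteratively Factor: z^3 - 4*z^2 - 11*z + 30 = (z + 3)*(z^2 - 7*z + 10) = (z - 5)*(z + 3)*(z - 2)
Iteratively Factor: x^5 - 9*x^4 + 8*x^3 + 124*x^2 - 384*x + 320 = (x - 5)*(x^4 - 4*x^3 - 12*x^2 + 64*x - 64) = (x - 5)*(x + 4)*(x^3 - 8*x^2 + 20*x - 16) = (x - 5)*(x - 2)*(x + 4)*(x^2 - 6*x + 8) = (x - 5)*(x - 2)^2*(x + 4)*(x - 4)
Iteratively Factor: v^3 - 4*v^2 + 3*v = (v - 3)*(v^2 - v) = (v - 3)*(v - 1)*(v)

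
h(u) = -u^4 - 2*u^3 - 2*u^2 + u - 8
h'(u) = -4*u^3 - 6*u^2 - 4*u + 1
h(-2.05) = -18.89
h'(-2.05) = 18.45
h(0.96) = -11.50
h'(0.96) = -11.91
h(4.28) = -532.73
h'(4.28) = -439.64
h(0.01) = -7.99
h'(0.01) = 0.96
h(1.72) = -31.13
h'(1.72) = -43.98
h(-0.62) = -9.06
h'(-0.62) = 2.13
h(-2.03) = -18.52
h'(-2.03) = 17.86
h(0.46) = -8.20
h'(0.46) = -2.50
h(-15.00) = -44348.00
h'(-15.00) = 12211.00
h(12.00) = -24476.00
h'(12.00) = -7823.00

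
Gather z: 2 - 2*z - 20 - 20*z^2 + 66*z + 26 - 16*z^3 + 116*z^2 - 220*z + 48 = -16*z^3 + 96*z^2 - 156*z + 56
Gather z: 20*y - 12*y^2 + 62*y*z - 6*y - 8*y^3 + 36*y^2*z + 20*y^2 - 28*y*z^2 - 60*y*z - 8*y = -8*y^3 + 8*y^2 - 28*y*z^2 + 6*y + z*(36*y^2 + 2*y)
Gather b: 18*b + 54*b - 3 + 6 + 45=72*b + 48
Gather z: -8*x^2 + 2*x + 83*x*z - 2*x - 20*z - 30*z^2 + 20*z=-8*x^2 + 83*x*z - 30*z^2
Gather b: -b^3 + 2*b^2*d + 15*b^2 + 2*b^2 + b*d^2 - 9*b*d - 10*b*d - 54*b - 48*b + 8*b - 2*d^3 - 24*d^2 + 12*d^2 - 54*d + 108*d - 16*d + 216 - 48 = -b^3 + b^2*(2*d + 17) + b*(d^2 - 19*d - 94) - 2*d^3 - 12*d^2 + 38*d + 168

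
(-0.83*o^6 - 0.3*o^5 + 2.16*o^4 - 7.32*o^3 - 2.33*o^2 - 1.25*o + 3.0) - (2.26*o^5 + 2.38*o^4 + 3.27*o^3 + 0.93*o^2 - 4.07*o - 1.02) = -0.83*o^6 - 2.56*o^5 - 0.22*o^4 - 10.59*o^3 - 3.26*o^2 + 2.82*o + 4.02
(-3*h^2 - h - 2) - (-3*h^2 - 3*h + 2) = 2*h - 4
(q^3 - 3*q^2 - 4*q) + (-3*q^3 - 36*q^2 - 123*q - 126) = -2*q^3 - 39*q^2 - 127*q - 126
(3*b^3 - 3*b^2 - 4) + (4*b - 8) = 3*b^3 - 3*b^2 + 4*b - 12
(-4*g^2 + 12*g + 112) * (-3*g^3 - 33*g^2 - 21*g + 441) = 12*g^5 + 96*g^4 - 648*g^3 - 5712*g^2 + 2940*g + 49392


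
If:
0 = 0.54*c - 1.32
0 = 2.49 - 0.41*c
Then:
No Solution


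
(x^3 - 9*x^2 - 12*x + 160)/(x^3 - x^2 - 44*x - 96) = (x - 5)/(x + 3)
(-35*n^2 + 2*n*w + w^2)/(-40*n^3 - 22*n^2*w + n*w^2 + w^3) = (7*n + w)/(8*n^2 + 6*n*w + w^2)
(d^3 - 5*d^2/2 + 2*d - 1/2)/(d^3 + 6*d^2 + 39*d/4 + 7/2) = 2*(2*d^3 - 5*d^2 + 4*d - 1)/(4*d^3 + 24*d^2 + 39*d + 14)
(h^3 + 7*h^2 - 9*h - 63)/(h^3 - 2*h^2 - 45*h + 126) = (h + 3)/(h - 6)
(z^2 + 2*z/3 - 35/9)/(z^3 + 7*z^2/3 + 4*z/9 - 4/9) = (9*z^2 + 6*z - 35)/(9*z^3 + 21*z^2 + 4*z - 4)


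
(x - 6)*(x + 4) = x^2 - 2*x - 24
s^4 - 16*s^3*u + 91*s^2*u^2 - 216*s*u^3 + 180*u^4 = (s - 6*u)*(s - 5*u)*(s - 3*u)*(s - 2*u)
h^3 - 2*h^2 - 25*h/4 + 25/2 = (h - 5/2)*(h - 2)*(h + 5/2)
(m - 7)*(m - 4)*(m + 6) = m^3 - 5*m^2 - 38*m + 168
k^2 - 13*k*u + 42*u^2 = (k - 7*u)*(k - 6*u)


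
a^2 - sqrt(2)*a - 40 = (a - 5*sqrt(2))*(a + 4*sqrt(2))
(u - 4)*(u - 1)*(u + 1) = u^3 - 4*u^2 - u + 4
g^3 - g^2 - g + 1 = (g - 1)^2*(g + 1)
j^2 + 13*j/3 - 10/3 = (j - 2/3)*(j + 5)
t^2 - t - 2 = (t - 2)*(t + 1)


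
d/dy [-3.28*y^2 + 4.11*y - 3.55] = 4.11 - 6.56*y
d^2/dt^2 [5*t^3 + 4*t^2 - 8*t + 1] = 30*t + 8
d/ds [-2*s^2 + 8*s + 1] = 8 - 4*s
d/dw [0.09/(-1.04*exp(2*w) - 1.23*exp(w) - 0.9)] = (0.1872*exp(w) + 0.1107)*exp(w)/(1.04*exp(2*w) + 1.23*exp(w) + 0.9)^2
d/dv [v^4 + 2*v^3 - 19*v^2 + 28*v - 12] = 4*v^3 + 6*v^2 - 38*v + 28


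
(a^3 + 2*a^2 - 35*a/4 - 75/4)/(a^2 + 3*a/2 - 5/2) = (2*a^2 - a - 15)/(2*(a - 1))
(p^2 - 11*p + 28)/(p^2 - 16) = (p - 7)/(p + 4)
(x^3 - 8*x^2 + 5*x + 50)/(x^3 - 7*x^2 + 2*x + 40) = (x - 5)/(x - 4)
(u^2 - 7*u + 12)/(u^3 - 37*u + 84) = 1/(u + 7)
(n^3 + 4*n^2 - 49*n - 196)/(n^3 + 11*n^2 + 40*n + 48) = (n^2 - 49)/(n^2 + 7*n + 12)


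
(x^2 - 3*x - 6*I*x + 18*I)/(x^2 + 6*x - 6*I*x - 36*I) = (x - 3)/(x + 6)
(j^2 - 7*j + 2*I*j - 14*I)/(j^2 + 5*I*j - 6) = (j - 7)/(j + 3*I)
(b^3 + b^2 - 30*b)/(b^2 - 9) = b*(b^2 + b - 30)/(b^2 - 9)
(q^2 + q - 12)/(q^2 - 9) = (q + 4)/(q + 3)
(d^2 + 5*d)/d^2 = (d + 5)/d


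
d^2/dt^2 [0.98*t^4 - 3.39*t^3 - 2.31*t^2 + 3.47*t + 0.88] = 11.76*t^2 - 20.34*t - 4.62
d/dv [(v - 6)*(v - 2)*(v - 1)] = 3*v^2 - 18*v + 20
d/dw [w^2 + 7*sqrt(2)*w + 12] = 2*w + 7*sqrt(2)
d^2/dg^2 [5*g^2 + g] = 10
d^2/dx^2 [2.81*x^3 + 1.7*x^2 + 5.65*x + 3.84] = 16.86*x + 3.4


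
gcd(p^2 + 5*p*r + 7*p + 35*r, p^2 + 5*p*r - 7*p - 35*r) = p + 5*r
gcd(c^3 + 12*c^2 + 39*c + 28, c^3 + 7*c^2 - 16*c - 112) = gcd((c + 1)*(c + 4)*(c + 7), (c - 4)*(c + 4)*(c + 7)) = c^2 + 11*c + 28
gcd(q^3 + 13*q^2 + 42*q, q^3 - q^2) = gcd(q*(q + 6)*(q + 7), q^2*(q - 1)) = q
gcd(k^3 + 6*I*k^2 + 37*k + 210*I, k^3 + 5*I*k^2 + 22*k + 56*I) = k + 7*I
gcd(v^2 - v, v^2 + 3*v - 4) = v - 1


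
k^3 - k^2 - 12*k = k*(k - 4)*(k + 3)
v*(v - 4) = v^2 - 4*v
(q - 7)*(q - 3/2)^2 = q^3 - 10*q^2 + 93*q/4 - 63/4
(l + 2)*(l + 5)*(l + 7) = l^3 + 14*l^2 + 59*l + 70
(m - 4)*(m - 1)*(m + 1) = m^3 - 4*m^2 - m + 4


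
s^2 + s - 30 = (s - 5)*(s + 6)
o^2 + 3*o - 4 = (o - 1)*(o + 4)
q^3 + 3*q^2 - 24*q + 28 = (q - 2)^2*(q + 7)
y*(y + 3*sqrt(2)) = y^2 + 3*sqrt(2)*y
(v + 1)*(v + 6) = v^2 + 7*v + 6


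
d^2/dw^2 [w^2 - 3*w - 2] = 2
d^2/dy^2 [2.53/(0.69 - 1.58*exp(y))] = (-6.315892*exp(y) - 2.758206)*exp(y)/(1.58*exp(y) - 0.69)^3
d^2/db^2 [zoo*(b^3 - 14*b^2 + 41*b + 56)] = zoo*(b + 1)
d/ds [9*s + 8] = 9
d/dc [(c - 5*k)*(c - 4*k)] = 2*c - 9*k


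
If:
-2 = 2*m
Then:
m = -1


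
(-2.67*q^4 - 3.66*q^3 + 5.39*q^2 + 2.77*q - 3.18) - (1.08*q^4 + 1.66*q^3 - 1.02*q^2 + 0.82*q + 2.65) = -3.75*q^4 - 5.32*q^3 + 6.41*q^2 + 1.95*q - 5.83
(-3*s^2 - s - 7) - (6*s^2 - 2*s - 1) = -9*s^2 + s - 6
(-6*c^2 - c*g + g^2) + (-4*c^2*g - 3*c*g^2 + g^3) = -4*c^2*g - 6*c^2 - 3*c*g^2 - c*g + g^3 + g^2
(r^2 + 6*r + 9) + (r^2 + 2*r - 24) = 2*r^2 + 8*r - 15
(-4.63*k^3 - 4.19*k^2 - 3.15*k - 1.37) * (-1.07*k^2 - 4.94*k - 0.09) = 4.9541*k^5 + 27.3555*k^4 + 24.4858*k^3 + 17.404*k^2 + 7.0513*k + 0.1233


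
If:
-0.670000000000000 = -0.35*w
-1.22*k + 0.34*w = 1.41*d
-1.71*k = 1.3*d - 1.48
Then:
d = -0.84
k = 1.50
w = 1.91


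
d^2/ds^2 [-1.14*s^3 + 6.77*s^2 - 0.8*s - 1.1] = 13.54 - 6.84*s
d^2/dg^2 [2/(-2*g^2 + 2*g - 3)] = 8*(2*g^2 - 2*g - 2*(2*g - 1)^2 + 3)/(2*g^2 - 2*g + 3)^3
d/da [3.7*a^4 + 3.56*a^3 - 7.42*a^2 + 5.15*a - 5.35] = 14.8*a^3 + 10.68*a^2 - 14.84*a + 5.15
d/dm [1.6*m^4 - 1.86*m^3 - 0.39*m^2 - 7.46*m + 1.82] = 6.4*m^3 - 5.58*m^2 - 0.78*m - 7.46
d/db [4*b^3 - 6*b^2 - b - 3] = 12*b^2 - 12*b - 1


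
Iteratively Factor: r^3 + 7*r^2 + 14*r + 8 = (r + 4)*(r^2 + 3*r + 2) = (r + 2)*(r + 4)*(r + 1)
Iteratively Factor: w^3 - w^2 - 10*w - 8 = (w - 4)*(w^2 + 3*w + 2) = (w - 4)*(w + 2)*(w + 1)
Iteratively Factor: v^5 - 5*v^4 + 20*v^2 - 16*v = (v - 1)*(v^4 - 4*v^3 - 4*v^2 + 16*v) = (v - 1)*(v + 2)*(v^3 - 6*v^2 + 8*v) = (v - 4)*(v - 1)*(v + 2)*(v^2 - 2*v) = (v - 4)*(v - 2)*(v - 1)*(v + 2)*(v)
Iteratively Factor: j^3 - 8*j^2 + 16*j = (j)*(j^2 - 8*j + 16) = j*(j - 4)*(j - 4)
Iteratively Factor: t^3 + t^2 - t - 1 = (t + 1)*(t^2 - 1) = (t + 1)^2*(t - 1)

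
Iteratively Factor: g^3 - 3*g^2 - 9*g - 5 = (g + 1)*(g^2 - 4*g - 5) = (g + 1)^2*(g - 5)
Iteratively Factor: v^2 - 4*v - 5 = (v - 5)*(v + 1)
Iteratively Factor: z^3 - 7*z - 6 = (z + 2)*(z^2 - 2*z - 3) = (z + 1)*(z + 2)*(z - 3)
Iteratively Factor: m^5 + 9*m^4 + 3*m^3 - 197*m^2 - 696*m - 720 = (m + 3)*(m^4 + 6*m^3 - 15*m^2 - 152*m - 240) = (m + 3)*(m + 4)*(m^3 + 2*m^2 - 23*m - 60) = (m + 3)^2*(m + 4)*(m^2 - m - 20) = (m - 5)*(m + 3)^2*(m + 4)*(m + 4)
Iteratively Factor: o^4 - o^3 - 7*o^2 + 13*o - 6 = (o - 2)*(o^3 + o^2 - 5*o + 3) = (o - 2)*(o + 3)*(o^2 - 2*o + 1) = (o - 2)*(o - 1)*(o + 3)*(o - 1)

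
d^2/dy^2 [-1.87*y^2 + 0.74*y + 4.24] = -3.74000000000000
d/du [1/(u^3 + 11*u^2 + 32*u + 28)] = (-3*u^2 - 22*u - 32)/(u^3 + 11*u^2 + 32*u + 28)^2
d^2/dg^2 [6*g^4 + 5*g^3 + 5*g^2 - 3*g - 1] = 72*g^2 + 30*g + 10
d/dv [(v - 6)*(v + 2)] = 2*v - 4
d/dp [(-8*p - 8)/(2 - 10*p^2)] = 4*(5*p^2 - 10*p*(p + 1) - 1)/(5*p^2 - 1)^2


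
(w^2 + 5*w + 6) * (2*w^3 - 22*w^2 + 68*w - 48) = 2*w^5 - 12*w^4 - 30*w^3 + 160*w^2 + 168*w - 288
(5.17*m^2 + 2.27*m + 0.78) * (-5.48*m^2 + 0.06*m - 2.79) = -28.3316*m^4 - 12.1294*m^3 - 18.5625*m^2 - 6.2865*m - 2.1762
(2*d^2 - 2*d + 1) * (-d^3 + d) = -2*d^5 + 2*d^4 + d^3 - 2*d^2 + d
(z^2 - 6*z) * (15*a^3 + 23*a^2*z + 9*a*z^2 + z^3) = 15*a^3*z^2 - 90*a^3*z + 23*a^2*z^3 - 138*a^2*z^2 + 9*a*z^4 - 54*a*z^3 + z^5 - 6*z^4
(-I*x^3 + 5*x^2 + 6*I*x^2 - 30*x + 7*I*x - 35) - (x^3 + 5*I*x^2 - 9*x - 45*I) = -x^3 - I*x^3 + 5*x^2 + I*x^2 - 21*x + 7*I*x - 35 + 45*I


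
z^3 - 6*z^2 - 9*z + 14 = (z - 7)*(z - 1)*(z + 2)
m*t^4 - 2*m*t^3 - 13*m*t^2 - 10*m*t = t*(t - 5)*(t + 2)*(m*t + m)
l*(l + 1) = l^2 + l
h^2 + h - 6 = (h - 2)*(h + 3)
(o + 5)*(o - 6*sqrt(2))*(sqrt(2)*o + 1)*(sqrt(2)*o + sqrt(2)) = 2*o^4 - 11*sqrt(2)*o^3 + 12*o^3 - 66*sqrt(2)*o^2 - 2*o^2 - 55*sqrt(2)*o - 72*o - 60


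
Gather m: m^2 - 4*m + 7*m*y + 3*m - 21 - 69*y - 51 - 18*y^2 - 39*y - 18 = m^2 + m*(7*y - 1) - 18*y^2 - 108*y - 90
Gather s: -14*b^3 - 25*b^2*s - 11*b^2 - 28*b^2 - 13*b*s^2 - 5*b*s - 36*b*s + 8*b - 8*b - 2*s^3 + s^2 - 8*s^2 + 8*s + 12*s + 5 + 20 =-14*b^3 - 39*b^2 - 2*s^3 + s^2*(-13*b - 7) + s*(-25*b^2 - 41*b + 20) + 25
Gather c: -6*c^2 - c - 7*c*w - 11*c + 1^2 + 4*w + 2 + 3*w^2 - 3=-6*c^2 + c*(-7*w - 12) + 3*w^2 + 4*w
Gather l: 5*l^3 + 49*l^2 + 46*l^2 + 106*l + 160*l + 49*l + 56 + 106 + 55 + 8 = 5*l^3 + 95*l^2 + 315*l + 225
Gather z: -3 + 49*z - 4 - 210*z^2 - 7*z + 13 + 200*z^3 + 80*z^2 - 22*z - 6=200*z^3 - 130*z^2 + 20*z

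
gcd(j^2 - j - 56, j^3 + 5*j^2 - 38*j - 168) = j + 7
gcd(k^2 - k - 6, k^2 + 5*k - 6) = 1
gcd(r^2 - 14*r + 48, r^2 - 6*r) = r - 6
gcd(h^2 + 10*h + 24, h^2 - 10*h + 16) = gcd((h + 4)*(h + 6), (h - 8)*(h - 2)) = 1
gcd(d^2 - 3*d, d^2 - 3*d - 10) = 1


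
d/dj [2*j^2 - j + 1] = 4*j - 1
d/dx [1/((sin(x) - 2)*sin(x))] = 2*(1 - sin(x))*cos(x)/((sin(x) - 2)^2*sin(x)^2)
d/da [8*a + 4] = 8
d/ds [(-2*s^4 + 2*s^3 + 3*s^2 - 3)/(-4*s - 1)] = 2*(12*s^4 - 4*s^3 - 9*s^2 - 3*s - 6)/(16*s^2 + 8*s + 1)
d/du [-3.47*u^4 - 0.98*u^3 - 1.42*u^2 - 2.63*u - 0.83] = -13.88*u^3 - 2.94*u^2 - 2.84*u - 2.63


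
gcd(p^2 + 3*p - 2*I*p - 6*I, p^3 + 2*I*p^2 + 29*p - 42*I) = p - 2*I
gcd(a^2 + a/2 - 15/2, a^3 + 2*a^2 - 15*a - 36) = a + 3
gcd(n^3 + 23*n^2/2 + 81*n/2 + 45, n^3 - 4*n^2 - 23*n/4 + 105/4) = n + 5/2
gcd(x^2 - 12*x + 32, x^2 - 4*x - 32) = x - 8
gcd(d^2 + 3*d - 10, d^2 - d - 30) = d + 5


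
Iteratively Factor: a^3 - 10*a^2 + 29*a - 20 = (a - 4)*(a^2 - 6*a + 5) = (a - 4)*(a - 1)*(a - 5)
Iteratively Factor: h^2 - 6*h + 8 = (h - 2)*(h - 4)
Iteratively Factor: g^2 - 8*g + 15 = (g - 3)*(g - 5)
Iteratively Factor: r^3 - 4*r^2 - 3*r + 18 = (r + 2)*(r^2 - 6*r + 9) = (r - 3)*(r + 2)*(r - 3)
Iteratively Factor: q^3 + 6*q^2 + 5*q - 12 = (q + 4)*(q^2 + 2*q - 3) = (q + 3)*(q + 4)*(q - 1)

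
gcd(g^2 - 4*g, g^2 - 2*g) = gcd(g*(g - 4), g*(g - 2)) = g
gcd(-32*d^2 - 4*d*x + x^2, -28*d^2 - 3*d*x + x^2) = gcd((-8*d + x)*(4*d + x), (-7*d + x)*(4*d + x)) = 4*d + x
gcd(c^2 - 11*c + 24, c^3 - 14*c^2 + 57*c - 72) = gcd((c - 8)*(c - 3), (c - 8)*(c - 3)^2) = c^2 - 11*c + 24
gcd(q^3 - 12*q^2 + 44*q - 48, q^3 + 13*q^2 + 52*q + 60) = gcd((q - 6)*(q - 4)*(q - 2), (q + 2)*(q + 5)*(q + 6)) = 1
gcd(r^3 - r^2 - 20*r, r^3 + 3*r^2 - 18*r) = r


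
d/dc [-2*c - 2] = -2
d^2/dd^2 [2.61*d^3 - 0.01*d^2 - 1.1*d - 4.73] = 15.66*d - 0.02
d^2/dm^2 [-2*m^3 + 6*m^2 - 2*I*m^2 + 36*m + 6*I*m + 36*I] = -12*m + 12 - 4*I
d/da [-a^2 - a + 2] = -2*a - 1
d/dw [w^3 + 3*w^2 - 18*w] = 3*w^2 + 6*w - 18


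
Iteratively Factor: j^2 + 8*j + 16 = (j + 4)*(j + 4)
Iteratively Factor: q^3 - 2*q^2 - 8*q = (q)*(q^2 - 2*q - 8) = q*(q - 4)*(q + 2)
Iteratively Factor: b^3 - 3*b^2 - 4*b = (b)*(b^2 - 3*b - 4) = b*(b + 1)*(b - 4)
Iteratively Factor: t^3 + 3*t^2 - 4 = (t - 1)*(t^2 + 4*t + 4) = (t - 1)*(t + 2)*(t + 2)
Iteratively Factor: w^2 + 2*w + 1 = (w + 1)*(w + 1)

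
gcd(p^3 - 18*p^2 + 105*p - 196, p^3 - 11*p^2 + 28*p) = p^2 - 11*p + 28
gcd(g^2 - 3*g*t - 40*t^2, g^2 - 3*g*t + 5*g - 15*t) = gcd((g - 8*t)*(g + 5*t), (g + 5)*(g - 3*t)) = 1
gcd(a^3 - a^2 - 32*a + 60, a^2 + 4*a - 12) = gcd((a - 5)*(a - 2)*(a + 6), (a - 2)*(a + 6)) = a^2 + 4*a - 12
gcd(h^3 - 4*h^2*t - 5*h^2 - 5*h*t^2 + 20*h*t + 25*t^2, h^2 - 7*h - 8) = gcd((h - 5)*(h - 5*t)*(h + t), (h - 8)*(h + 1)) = 1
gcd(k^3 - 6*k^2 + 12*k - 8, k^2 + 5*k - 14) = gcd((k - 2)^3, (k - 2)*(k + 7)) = k - 2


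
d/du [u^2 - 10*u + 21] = 2*u - 10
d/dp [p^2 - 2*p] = 2*p - 2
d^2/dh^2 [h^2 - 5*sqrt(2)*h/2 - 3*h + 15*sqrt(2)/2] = 2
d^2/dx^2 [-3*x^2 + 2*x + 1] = -6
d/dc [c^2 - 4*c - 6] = 2*c - 4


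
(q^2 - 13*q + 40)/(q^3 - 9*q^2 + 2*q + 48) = (q - 5)/(q^2 - q - 6)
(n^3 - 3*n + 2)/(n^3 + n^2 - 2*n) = (n - 1)/n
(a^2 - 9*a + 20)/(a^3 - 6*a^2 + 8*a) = (a - 5)/(a*(a - 2))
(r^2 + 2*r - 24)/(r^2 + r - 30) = (r - 4)/(r - 5)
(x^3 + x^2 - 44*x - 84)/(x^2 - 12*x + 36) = (x^3 + x^2 - 44*x - 84)/(x^2 - 12*x + 36)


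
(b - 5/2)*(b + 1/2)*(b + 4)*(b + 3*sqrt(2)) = b^4 + 2*b^3 + 3*sqrt(2)*b^3 - 37*b^2/4 + 6*sqrt(2)*b^2 - 111*sqrt(2)*b/4 - 5*b - 15*sqrt(2)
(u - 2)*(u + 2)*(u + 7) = u^3 + 7*u^2 - 4*u - 28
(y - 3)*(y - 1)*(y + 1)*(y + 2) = y^4 - y^3 - 7*y^2 + y + 6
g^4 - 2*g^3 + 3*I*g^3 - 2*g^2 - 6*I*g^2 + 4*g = g*(g - 2)*(g + I)*(g + 2*I)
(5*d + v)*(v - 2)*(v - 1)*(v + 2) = 5*d*v^3 - 5*d*v^2 - 20*d*v + 20*d + v^4 - v^3 - 4*v^2 + 4*v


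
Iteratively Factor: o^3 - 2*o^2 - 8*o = (o)*(o^2 - 2*o - 8) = o*(o - 4)*(o + 2)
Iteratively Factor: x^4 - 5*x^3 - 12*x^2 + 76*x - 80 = (x - 2)*(x^3 - 3*x^2 - 18*x + 40) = (x - 2)*(x + 4)*(x^2 - 7*x + 10) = (x - 5)*(x - 2)*(x + 4)*(x - 2)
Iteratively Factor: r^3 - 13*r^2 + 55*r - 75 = (r - 5)*(r^2 - 8*r + 15) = (r - 5)^2*(r - 3)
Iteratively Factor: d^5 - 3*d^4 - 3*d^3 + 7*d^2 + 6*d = (d - 3)*(d^4 - 3*d^2 - 2*d) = (d - 3)*(d + 1)*(d^3 - d^2 - 2*d) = (d - 3)*(d + 1)^2*(d^2 - 2*d) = (d - 3)*(d - 2)*(d + 1)^2*(d)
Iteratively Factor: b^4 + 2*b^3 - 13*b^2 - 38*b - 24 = (b - 4)*(b^3 + 6*b^2 + 11*b + 6) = (b - 4)*(b + 1)*(b^2 + 5*b + 6) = (b - 4)*(b + 1)*(b + 2)*(b + 3)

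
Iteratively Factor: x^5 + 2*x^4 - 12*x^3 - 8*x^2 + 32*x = (x + 2)*(x^4 - 12*x^2 + 16*x) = (x + 2)*(x + 4)*(x^3 - 4*x^2 + 4*x) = (x - 2)*(x + 2)*(x + 4)*(x^2 - 2*x) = (x - 2)^2*(x + 2)*(x + 4)*(x)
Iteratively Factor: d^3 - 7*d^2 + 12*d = (d - 3)*(d^2 - 4*d) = (d - 4)*(d - 3)*(d)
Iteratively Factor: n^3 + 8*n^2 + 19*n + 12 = (n + 3)*(n^2 + 5*n + 4) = (n + 3)*(n + 4)*(n + 1)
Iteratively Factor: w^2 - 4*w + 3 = (w - 1)*(w - 3)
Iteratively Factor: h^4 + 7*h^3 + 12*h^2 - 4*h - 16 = (h + 4)*(h^3 + 3*h^2 - 4) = (h - 1)*(h + 4)*(h^2 + 4*h + 4) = (h - 1)*(h + 2)*(h + 4)*(h + 2)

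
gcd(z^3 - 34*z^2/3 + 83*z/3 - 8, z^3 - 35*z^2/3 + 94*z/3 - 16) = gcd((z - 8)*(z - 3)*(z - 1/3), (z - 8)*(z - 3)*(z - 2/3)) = z^2 - 11*z + 24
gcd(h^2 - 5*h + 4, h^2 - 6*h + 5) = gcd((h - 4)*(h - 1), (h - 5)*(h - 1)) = h - 1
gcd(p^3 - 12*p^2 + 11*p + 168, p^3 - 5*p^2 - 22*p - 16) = p - 8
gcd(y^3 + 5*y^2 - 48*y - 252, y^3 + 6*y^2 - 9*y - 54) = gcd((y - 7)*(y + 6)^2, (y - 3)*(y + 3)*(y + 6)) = y + 6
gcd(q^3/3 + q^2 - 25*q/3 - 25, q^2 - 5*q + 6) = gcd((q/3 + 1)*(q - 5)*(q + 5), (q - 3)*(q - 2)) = 1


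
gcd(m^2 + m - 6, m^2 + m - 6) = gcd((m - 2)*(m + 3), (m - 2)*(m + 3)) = m^2 + m - 6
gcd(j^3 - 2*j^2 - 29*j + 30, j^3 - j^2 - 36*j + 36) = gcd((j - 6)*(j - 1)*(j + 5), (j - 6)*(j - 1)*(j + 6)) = j^2 - 7*j + 6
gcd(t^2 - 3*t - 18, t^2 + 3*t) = t + 3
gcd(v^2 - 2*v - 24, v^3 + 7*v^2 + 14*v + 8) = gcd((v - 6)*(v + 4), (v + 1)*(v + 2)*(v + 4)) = v + 4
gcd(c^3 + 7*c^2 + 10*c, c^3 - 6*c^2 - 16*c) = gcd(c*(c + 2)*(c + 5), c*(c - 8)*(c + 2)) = c^2 + 2*c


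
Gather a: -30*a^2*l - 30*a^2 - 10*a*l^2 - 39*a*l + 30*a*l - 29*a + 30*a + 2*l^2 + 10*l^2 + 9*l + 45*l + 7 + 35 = a^2*(-30*l - 30) + a*(-10*l^2 - 9*l + 1) + 12*l^2 + 54*l + 42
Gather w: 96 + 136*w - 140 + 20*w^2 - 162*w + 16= 20*w^2 - 26*w - 28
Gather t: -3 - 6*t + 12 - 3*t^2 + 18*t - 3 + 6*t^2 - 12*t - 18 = 3*t^2 - 12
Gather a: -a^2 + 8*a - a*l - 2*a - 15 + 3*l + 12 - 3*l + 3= -a^2 + a*(6 - l)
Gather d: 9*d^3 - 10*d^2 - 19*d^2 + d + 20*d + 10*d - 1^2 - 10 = 9*d^3 - 29*d^2 + 31*d - 11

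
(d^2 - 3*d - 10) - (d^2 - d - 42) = 32 - 2*d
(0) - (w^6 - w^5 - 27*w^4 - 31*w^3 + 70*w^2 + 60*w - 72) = -w^6 + w^5 + 27*w^4 + 31*w^3 - 70*w^2 - 60*w + 72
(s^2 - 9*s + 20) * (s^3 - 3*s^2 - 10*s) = s^5 - 12*s^4 + 37*s^3 + 30*s^2 - 200*s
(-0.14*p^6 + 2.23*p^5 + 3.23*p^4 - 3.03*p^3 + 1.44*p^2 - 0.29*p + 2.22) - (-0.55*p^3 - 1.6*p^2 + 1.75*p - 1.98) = -0.14*p^6 + 2.23*p^5 + 3.23*p^4 - 2.48*p^3 + 3.04*p^2 - 2.04*p + 4.2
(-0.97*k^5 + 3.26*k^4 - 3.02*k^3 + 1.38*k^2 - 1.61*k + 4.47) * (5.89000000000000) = -5.7133*k^5 + 19.2014*k^4 - 17.7878*k^3 + 8.1282*k^2 - 9.4829*k + 26.3283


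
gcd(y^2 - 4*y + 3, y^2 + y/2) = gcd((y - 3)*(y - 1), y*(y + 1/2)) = 1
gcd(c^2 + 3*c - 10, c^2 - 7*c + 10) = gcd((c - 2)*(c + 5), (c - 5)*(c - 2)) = c - 2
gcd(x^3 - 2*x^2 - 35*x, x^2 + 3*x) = x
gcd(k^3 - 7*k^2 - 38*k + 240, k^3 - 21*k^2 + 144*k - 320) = k^2 - 13*k + 40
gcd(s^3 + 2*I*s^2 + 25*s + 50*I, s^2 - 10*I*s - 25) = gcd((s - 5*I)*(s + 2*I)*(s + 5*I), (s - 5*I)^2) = s - 5*I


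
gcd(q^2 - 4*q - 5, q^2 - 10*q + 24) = 1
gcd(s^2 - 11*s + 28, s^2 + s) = 1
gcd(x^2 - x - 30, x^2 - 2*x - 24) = x - 6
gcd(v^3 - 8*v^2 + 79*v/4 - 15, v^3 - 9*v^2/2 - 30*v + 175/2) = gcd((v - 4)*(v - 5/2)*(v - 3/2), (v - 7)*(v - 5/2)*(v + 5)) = v - 5/2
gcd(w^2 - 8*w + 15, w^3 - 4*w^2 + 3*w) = w - 3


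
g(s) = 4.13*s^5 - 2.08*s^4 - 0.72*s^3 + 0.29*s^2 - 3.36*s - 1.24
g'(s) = 20.65*s^4 - 8.32*s^3 - 2.16*s^2 + 0.58*s - 3.36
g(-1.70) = -67.17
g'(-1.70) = 202.76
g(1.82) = 48.92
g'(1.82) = 166.95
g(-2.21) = -251.97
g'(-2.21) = 567.21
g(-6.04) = -35779.75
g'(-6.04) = 29230.87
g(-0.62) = 0.44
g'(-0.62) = 0.48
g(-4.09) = -5242.22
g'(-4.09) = 6305.85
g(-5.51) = -22745.98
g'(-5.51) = 20353.51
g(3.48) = 1763.06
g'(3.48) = 2650.43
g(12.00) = 983301.32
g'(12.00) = 413514.00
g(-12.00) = -1069482.04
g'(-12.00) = 442254.00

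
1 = 1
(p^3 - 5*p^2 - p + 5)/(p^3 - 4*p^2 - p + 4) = (p - 5)/(p - 4)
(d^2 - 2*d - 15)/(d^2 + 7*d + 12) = (d - 5)/(d + 4)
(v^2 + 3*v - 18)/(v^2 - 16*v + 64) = (v^2 + 3*v - 18)/(v^2 - 16*v + 64)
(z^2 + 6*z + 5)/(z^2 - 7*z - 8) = (z + 5)/(z - 8)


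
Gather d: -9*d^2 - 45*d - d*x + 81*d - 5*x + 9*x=-9*d^2 + d*(36 - x) + 4*x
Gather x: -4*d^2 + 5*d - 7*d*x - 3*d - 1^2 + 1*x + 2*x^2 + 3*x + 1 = -4*d^2 + 2*d + 2*x^2 + x*(4 - 7*d)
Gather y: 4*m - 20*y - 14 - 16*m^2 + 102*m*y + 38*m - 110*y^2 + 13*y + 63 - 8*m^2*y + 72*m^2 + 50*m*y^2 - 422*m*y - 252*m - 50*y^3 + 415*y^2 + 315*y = 56*m^2 - 210*m - 50*y^3 + y^2*(50*m + 305) + y*(-8*m^2 - 320*m + 308) + 49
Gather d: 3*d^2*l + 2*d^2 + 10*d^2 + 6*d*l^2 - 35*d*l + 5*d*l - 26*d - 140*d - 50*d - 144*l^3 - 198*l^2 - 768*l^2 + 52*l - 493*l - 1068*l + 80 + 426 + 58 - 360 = d^2*(3*l + 12) + d*(6*l^2 - 30*l - 216) - 144*l^3 - 966*l^2 - 1509*l + 204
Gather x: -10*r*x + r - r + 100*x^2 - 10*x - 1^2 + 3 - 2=100*x^2 + x*(-10*r - 10)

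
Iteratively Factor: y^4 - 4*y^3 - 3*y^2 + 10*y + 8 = (y + 1)*(y^3 - 5*y^2 + 2*y + 8) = (y - 2)*(y + 1)*(y^2 - 3*y - 4) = (y - 2)*(y + 1)^2*(y - 4)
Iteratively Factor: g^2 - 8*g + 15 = (g - 5)*(g - 3)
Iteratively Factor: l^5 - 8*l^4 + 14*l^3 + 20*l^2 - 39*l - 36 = (l + 1)*(l^4 - 9*l^3 + 23*l^2 - 3*l - 36) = (l - 3)*(l + 1)*(l^3 - 6*l^2 + 5*l + 12) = (l - 4)*(l - 3)*(l + 1)*(l^2 - 2*l - 3) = (l - 4)*(l - 3)*(l + 1)^2*(l - 3)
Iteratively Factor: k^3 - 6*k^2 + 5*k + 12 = (k - 4)*(k^2 - 2*k - 3) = (k - 4)*(k + 1)*(k - 3)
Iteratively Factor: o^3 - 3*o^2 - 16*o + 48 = (o + 4)*(o^2 - 7*o + 12) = (o - 4)*(o + 4)*(o - 3)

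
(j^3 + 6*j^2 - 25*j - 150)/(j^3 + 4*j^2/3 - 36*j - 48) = 3*(j^2 - 25)/(3*j^2 - 14*j - 24)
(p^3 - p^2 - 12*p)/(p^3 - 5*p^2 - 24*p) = (p - 4)/(p - 8)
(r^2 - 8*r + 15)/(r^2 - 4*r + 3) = (r - 5)/(r - 1)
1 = 1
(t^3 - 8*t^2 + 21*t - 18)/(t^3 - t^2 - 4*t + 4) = (t^2 - 6*t + 9)/(t^2 + t - 2)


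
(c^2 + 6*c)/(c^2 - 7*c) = (c + 6)/(c - 7)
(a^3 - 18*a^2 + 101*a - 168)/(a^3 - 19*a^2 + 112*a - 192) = (a - 7)/(a - 8)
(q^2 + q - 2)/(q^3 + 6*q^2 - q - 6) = (q + 2)/(q^2 + 7*q + 6)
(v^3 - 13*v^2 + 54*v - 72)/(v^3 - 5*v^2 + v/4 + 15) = 4*(v^2 - 9*v + 18)/(4*v^2 - 4*v - 15)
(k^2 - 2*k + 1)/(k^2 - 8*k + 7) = (k - 1)/(k - 7)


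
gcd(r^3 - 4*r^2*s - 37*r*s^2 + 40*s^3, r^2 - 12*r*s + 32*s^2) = r - 8*s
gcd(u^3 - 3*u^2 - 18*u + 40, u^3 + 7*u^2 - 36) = u - 2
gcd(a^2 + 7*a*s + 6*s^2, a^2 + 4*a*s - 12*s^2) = a + 6*s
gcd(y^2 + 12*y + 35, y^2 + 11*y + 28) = y + 7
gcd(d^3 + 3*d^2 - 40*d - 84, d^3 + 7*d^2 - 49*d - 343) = d + 7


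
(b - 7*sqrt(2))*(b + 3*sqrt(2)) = b^2 - 4*sqrt(2)*b - 42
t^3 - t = t*(t - 1)*(t + 1)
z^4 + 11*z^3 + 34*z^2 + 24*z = z*(z + 1)*(z + 4)*(z + 6)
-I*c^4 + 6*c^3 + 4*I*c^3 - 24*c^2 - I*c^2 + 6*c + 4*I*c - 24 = (c - 4)*(c - I)*(c + 6*I)*(-I*c + 1)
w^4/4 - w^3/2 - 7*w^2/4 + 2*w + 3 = (w/4 + 1/2)*(w - 3)*(w - 2)*(w + 1)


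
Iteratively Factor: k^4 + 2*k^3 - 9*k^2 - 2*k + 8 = (k - 2)*(k^3 + 4*k^2 - k - 4) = (k - 2)*(k + 1)*(k^2 + 3*k - 4) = (k - 2)*(k - 1)*(k + 1)*(k + 4)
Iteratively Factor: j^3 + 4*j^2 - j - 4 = (j + 4)*(j^2 - 1) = (j - 1)*(j + 4)*(j + 1)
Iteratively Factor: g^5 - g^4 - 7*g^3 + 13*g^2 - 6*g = (g)*(g^4 - g^3 - 7*g^2 + 13*g - 6) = g*(g + 3)*(g^3 - 4*g^2 + 5*g - 2) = g*(g - 1)*(g + 3)*(g^2 - 3*g + 2) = g*(g - 1)^2*(g + 3)*(g - 2)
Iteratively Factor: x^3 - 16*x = (x + 4)*(x^2 - 4*x) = x*(x + 4)*(x - 4)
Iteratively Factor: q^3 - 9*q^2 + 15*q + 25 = (q - 5)*(q^2 - 4*q - 5) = (q - 5)*(q + 1)*(q - 5)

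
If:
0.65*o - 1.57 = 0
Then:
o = 2.42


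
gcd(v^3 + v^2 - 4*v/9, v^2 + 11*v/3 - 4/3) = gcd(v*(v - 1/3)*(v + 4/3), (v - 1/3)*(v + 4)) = v - 1/3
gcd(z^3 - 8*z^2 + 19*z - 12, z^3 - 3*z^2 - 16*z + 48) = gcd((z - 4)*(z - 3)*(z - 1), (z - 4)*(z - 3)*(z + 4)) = z^2 - 7*z + 12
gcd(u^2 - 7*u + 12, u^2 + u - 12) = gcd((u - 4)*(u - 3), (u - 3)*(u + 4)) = u - 3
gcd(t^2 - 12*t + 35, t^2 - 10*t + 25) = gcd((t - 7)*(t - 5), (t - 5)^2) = t - 5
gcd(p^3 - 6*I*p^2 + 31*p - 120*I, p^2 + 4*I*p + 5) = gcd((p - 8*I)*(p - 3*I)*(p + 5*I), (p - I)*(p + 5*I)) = p + 5*I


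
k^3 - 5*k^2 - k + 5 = (k - 5)*(k - 1)*(k + 1)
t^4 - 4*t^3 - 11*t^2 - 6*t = t*(t - 6)*(t + 1)^2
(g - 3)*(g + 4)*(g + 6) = g^3 + 7*g^2 - 6*g - 72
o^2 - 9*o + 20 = (o - 5)*(o - 4)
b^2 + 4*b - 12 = (b - 2)*(b + 6)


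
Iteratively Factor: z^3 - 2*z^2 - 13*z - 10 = (z - 5)*(z^2 + 3*z + 2) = (z - 5)*(z + 2)*(z + 1)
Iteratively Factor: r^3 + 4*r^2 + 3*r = (r)*(r^2 + 4*r + 3) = r*(r + 3)*(r + 1)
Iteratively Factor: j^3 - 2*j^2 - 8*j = (j - 4)*(j^2 + 2*j) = j*(j - 4)*(j + 2)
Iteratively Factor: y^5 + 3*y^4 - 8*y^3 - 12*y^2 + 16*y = (y + 4)*(y^4 - y^3 - 4*y^2 + 4*y) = y*(y + 4)*(y^3 - y^2 - 4*y + 4) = y*(y + 2)*(y + 4)*(y^2 - 3*y + 2) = y*(y - 1)*(y + 2)*(y + 4)*(y - 2)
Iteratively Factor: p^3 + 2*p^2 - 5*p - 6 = (p + 3)*(p^2 - p - 2) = (p - 2)*(p + 3)*(p + 1)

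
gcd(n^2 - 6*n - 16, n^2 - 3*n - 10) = n + 2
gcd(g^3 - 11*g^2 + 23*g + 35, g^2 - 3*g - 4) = g + 1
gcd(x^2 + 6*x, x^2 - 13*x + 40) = 1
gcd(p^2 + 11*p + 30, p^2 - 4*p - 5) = 1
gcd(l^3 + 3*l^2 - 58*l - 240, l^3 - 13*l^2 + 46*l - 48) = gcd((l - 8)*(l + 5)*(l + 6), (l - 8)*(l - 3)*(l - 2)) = l - 8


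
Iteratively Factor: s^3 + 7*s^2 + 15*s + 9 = (s + 3)*(s^2 + 4*s + 3) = (s + 1)*(s + 3)*(s + 3)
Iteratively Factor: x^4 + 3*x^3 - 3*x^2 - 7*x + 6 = (x - 1)*(x^3 + 4*x^2 + x - 6) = (x - 1)^2*(x^2 + 5*x + 6) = (x - 1)^2*(x + 3)*(x + 2)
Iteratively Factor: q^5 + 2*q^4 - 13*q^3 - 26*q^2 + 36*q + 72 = (q - 3)*(q^4 + 5*q^3 + 2*q^2 - 20*q - 24) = (q - 3)*(q + 2)*(q^3 + 3*q^2 - 4*q - 12) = (q - 3)*(q + 2)*(q + 3)*(q^2 - 4) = (q - 3)*(q - 2)*(q + 2)*(q + 3)*(q + 2)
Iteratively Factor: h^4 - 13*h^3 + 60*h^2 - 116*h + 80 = (h - 5)*(h^3 - 8*h^2 + 20*h - 16) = (h - 5)*(h - 4)*(h^2 - 4*h + 4) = (h - 5)*(h - 4)*(h - 2)*(h - 2)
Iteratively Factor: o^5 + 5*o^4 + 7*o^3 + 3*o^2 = (o + 1)*(o^4 + 4*o^3 + 3*o^2) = o*(o + 1)*(o^3 + 4*o^2 + 3*o) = o*(o + 1)^2*(o^2 + 3*o) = o*(o + 1)^2*(o + 3)*(o)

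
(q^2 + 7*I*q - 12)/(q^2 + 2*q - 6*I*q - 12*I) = (q^2 + 7*I*q - 12)/(q^2 + q*(2 - 6*I) - 12*I)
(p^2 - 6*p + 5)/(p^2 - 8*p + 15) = (p - 1)/(p - 3)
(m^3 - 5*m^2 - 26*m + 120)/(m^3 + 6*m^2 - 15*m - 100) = (m - 6)/(m + 5)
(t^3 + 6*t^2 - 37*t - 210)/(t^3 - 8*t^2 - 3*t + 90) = (t^2 + 12*t + 35)/(t^2 - 2*t - 15)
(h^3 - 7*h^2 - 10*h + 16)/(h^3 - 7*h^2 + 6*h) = (h^2 - 6*h - 16)/(h*(h - 6))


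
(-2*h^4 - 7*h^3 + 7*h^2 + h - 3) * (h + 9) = -2*h^5 - 25*h^4 - 56*h^3 + 64*h^2 + 6*h - 27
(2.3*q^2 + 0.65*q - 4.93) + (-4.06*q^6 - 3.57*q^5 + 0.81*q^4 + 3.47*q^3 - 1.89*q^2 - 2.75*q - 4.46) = -4.06*q^6 - 3.57*q^5 + 0.81*q^4 + 3.47*q^3 + 0.41*q^2 - 2.1*q - 9.39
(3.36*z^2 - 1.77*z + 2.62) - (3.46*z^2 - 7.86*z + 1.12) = -0.1*z^2 + 6.09*z + 1.5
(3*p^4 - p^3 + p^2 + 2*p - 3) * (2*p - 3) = 6*p^5 - 11*p^4 + 5*p^3 + p^2 - 12*p + 9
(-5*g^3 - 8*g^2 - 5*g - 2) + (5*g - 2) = -5*g^3 - 8*g^2 - 4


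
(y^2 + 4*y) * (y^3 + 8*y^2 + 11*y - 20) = y^5 + 12*y^4 + 43*y^3 + 24*y^2 - 80*y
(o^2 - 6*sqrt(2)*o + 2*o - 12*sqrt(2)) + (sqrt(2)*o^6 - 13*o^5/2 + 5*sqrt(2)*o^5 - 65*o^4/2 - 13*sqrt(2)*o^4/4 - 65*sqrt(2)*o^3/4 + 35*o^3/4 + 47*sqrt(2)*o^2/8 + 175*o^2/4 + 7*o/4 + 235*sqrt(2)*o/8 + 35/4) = sqrt(2)*o^6 - 13*o^5/2 + 5*sqrt(2)*o^5 - 65*o^4/2 - 13*sqrt(2)*o^4/4 - 65*sqrt(2)*o^3/4 + 35*o^3/4 + 47*sqrt(2)*o^2/8 + 179*o^2/4 + 15*o/4 + 187*sqrt(2)*o/8 - 12*sqrt(2) + 35/4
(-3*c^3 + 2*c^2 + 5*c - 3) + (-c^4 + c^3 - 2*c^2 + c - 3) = -c^4 - 2*c^3 + 6*c - 6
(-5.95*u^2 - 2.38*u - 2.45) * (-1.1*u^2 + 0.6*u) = 6.545*u^4 - 0.952*u^3 + 1.267*u^2 - 1.47*u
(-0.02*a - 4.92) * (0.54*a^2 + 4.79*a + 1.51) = -0.0108*a^3 - 2.7526*a^2 - 23.597*a - 7.4292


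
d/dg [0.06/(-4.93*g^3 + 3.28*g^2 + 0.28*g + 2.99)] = (0.8874*g^2 - 0.3936*g - 0.0168)/(-4.93*g^3 + 3.28*g^2 + 0.28*g + 2.99)^2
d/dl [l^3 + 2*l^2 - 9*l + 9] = 3*l^2 + 4*l - 9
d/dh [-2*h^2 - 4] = -4*h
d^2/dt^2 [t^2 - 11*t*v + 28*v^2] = 2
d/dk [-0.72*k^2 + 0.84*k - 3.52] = 0.84 - 1.44*k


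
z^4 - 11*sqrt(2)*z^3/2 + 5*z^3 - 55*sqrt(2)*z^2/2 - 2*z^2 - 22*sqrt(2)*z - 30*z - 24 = (z + 1)*(z + 4)*(z - 6*sqrt(2))*(z + sqrt(2)/2)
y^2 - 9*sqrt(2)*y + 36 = (y - 6*sqrt(2))*(y - 3*sqrt(2))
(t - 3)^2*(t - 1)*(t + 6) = t^4 - t^3 - 27*t^2 + 81*t - 54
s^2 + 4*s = s*(s + 4)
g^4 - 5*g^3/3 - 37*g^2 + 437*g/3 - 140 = (g - 4)*(g - 3)*(g - 5/3)*(g + 7)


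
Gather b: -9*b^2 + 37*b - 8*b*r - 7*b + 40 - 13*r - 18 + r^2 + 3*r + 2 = -9*b^2 + b*(30 - 8*r) + r^2 - 10*r + 24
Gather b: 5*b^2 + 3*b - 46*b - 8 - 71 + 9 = 5*b^2 - 43*b - 70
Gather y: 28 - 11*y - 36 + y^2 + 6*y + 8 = y^2 - 5*y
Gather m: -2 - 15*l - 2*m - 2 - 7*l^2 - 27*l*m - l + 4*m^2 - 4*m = -7*l^2 - 16*l + 4*m^2 + m*(-27*l - 6) - 4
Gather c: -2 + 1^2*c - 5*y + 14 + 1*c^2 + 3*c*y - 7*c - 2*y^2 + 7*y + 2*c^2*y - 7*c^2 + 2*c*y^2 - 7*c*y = c^2*(2*y - 6) + c*(2*y^2 - 4*y - 6) - 2*y^2 + 2*y + 12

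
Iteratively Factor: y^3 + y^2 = (y + 1)*(y^2) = y*(y + 1)*(y)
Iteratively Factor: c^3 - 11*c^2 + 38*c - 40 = (c - 2)*(c^2 - 9*c + 20) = (c - 4)*(c - 2)*(c - 5)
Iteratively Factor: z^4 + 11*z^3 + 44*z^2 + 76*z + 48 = (z + 4)*(z^3 + 7*z^2 + 16*z + 12) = (z + 3)*(z + 4)*(z^2 + 4*z + 4) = (z + 2)*(z + 3)*(z + 4)*(z + 2)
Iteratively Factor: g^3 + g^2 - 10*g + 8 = (g + 4)*(g^2 - 3*g + 2) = (g - 1)*(g + 4)*(g - 2)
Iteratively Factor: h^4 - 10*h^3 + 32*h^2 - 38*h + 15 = (h - 1)*(h^3 - 9*h^2 + 23*h - 15) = (h - 1)^2*(h^2 - 8*h + 15) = (h - 5)*(h - 1)^2*(h - 3)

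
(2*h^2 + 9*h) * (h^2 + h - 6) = 2*h^4 + 11*h^3 - 3*h^2 - 54*h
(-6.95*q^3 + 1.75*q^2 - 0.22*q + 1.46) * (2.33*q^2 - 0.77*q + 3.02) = -16.1935*q^5 + 9.429*q^4 - 22.8491*q^3 + 8.8562*q^2 - 1.7886*q + 4.4092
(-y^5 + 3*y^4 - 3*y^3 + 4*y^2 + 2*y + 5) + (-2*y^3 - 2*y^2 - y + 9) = -y^5 + 3*y^4 - 5*y^3 + 2*y^2 + y + 14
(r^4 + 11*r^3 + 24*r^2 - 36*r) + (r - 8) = r^4 + 11*r^3 + 24*r^2 - 35*r - 8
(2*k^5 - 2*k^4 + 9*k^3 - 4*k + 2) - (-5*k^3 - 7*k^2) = 2*k^5 - 2*k^4 + 14*k^3 + 7*k^2 - 4*k + 2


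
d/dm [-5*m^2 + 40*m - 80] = 40 - 10*m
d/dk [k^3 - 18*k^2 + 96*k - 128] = 3*k^2 - 36*k + 96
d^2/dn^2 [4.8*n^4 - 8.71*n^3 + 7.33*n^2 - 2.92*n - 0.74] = 57.6*n^2 - 52.26*n + 14.66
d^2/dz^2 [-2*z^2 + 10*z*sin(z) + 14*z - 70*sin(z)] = -10*z*sin(z) + 70*sin(z) + 20*cos(z) - 4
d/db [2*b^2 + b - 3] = 4*b + 1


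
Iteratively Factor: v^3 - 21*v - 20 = (v - 5)*(v^2 + 5*v + 4) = (v - 5)*(v + 1)*(v + 4)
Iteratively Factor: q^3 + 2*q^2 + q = (q + 1)*(q^2 + q) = (q + 1)^2*(q)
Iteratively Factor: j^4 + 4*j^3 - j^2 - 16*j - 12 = (j - 2)*(j^3 + 6*j^2 + 11*j + 6) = (j - 2)*(j + 1)*(j^2 + 5*j + 6) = (j - 2)*(j + 1)*(j + 2)*(j + 3)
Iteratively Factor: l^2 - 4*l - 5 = (l - 5)*(l + 1)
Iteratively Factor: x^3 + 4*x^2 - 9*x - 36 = (x - 3)*(x^2 + 7*x + 12) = (x - 3)*(x + 4)*(x + 3)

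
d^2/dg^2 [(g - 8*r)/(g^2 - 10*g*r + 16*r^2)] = 2/(g^3 - 6*g^2*r + 12*g*r^2 - 8*r^3)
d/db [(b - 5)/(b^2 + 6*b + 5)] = (b^2 + 6*b - 2*(b - 5)*(b + 3) + 5)/(b^2 + 6*b + 5)^2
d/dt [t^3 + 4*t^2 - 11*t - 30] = 3*t^2 + 8*t - 11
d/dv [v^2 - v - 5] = 2*v - 1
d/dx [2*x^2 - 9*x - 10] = 4*x - 9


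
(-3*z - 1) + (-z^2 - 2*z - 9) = -z^2 - 5*z - 10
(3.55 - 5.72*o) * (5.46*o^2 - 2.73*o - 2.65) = -31.2312*o^3 + 34.9986*o^2 + 5.4665*o - 9.4075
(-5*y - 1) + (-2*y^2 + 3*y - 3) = -2*y^2 - 2*y - 4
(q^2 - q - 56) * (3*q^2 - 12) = 3*q^4 - 3*q^3 - 180*q^2 + 12*q + 672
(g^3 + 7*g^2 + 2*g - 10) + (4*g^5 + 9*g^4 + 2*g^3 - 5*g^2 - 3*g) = 4*g^5 + 9*g^4 + 3*g^3 + 2*g^2 - g - 10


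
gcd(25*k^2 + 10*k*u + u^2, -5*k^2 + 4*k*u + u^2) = 5*k + u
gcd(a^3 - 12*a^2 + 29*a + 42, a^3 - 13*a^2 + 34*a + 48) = a^2 - 5*a - 6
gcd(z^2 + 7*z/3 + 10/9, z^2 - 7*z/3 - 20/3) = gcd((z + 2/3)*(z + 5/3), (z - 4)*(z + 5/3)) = z + 5/3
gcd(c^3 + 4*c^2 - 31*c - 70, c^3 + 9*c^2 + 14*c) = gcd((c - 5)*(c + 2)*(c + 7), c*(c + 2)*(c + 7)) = c^2 + 9*c + 14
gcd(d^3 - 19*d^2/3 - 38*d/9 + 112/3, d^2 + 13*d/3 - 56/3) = d - 8/3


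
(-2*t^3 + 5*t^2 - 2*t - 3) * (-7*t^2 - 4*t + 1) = 14*t^5 - 27*t^4 - 8*t^3 + 34*t^2 + 10*t - 3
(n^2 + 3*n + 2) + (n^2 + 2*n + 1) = 2*n^2 + 5*n + 3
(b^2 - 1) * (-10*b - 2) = -10*b^3 - 2*b^2 + 10*b + 2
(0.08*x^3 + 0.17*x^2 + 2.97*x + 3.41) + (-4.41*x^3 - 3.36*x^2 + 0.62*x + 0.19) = -4.33*x^3 - 3.19*x^2 + 3.59*x + 3.6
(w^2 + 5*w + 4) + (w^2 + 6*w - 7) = 2*w^2 + 11*w - 3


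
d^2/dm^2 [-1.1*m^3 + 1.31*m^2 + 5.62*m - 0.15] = 2.62 - 6.6*m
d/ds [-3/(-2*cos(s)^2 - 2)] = 6*sin(2*s)/(cos(2*s) + 3)^2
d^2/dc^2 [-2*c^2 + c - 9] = -4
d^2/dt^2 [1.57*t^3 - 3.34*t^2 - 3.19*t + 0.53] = 9.42*t - 6.68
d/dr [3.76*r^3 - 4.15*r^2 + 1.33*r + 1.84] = 11.28*r^2 - 8.3*r + 1.33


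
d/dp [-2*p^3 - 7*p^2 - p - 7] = -6*p^2 - 14*p - 1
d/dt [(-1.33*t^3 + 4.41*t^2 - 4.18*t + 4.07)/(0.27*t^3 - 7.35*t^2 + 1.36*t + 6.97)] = (8.5848*t^4 - 1.36040000000001*t^3 - 55.8324*t^2 + 121.3044*t - 34.6698)/(0.0729*t^6 - 3.969*t^5 + 54.7569*t^4 - 16.2282*t^3 - 100.6094*t^2 + 18.9584*t + 48.5809)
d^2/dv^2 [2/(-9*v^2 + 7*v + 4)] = 4*(-81*v^2 + 63*v + (18*v - 7)^2 + 36)/(-9*v^2 + 7*v + 4)^3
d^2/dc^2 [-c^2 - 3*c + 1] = -2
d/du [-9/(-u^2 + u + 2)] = 9*(1 - 2*u)/(-u^2 + u + 2)^2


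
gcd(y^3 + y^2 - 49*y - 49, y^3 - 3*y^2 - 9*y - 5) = y + 1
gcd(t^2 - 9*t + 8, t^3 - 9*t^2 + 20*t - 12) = t - 1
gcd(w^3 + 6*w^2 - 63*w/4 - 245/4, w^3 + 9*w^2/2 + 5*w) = w + 5/2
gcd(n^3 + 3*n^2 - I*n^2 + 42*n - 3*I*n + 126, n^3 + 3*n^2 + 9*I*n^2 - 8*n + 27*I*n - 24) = n + 3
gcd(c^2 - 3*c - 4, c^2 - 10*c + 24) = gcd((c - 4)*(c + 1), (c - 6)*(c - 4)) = c - 4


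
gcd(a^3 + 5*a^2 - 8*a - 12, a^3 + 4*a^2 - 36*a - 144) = a + 6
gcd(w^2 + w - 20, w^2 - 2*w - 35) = w + 5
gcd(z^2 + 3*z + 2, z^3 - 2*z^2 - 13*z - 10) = z^2 + 3*z + 2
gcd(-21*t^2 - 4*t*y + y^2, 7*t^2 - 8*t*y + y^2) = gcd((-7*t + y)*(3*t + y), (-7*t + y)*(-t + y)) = -7*t + y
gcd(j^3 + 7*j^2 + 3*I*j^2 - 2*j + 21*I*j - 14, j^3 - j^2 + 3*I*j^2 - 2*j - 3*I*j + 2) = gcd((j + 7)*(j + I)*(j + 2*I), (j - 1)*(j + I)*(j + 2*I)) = j^2 + 3*I*j - 2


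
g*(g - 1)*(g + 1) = g^3 - g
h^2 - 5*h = h*(h - 5)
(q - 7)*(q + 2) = q^2 - 5*q - 14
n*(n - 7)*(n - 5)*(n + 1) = n^4 - 11*n^3 + 23*n^2 + 35*n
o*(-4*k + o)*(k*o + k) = -4*k^2*o^2 - 4*k^2*o + k*o^3 + k*o^2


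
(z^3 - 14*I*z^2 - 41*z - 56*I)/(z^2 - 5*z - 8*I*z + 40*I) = (z^2 - 6*I*z + 7)/(z - 5)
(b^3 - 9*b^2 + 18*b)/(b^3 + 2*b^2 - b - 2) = b*(b^2 - 9*b + 18)/(b^3 + 2*b^2 - b - 2)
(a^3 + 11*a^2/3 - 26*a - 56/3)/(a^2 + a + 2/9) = 3*(a^2 + 3*a - 28)/(3*a + 1)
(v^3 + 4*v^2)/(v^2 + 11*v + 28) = v^2/(v + 7)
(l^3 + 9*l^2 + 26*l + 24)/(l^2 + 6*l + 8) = l + 3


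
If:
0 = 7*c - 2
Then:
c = 2/7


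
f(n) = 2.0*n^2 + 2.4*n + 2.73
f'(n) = 4.0*n + 2.4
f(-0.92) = 2.21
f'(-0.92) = -1.28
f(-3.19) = 15.43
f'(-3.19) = -10.36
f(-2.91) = 12.68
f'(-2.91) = -9.24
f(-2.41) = 8.56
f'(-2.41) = -7.24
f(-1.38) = 3.23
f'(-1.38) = -3.12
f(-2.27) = 7.59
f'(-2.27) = -6.68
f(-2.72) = 11.00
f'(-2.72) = -8.48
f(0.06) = 2.88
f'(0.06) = 2.64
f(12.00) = 319.53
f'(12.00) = 50.40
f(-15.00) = 416.73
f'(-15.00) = -57.60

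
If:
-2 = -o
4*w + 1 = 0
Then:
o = 2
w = -1/4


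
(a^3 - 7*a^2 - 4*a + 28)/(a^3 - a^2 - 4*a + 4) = (a - 7)/(a - 1)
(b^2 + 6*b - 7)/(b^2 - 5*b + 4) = (b + 7)/(b - 4)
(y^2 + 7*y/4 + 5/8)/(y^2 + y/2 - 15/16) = 2*(2*y + 1)/(4*y - 3)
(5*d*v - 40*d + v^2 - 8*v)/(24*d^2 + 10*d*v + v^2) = (5*d*v - 40*d + v^2 - 8*v)/(24*d^2 + 10*d*v + v^2)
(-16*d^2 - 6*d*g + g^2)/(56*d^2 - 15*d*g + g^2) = (-2*d - g)/(7*d - g)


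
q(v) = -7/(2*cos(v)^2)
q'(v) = -7*sin(v)/cos(v)^3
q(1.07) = -15.18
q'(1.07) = -55.48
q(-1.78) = -81.15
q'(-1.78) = -764.42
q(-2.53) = -5.22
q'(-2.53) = -7.32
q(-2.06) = -15.85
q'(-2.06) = -59.54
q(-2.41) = -6.32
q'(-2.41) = -11.35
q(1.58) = -41319.77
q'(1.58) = 8978720.87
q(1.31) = -52.64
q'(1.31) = -394.51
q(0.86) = -8.22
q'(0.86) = -19.10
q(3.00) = -3.57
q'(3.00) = 1.02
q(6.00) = -3.80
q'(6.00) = 2.21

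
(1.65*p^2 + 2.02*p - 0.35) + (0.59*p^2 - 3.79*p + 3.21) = 2.24*p^2 - 1.77*p + 2.86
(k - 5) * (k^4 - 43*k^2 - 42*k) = k^5 - 5*k^4 - 43*k^3 + 173*k^2 + 210*k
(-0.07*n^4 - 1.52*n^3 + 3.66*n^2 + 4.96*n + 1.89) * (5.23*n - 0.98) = -0.3661*n^5 - 7.881*n^4 + 20.6314*n^3 + 22.354*n^2 + 5.0239*n - 1.8522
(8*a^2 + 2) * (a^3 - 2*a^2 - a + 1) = 8*a^5 - 16*a^4 - 6*a^3 + 4*a^2 - 2*a + 2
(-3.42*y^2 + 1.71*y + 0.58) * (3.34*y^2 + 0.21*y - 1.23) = -11.4228*y^4 + 4.9932*y^3 + 6.5029*y^2 - 1.9815*y - 0.7134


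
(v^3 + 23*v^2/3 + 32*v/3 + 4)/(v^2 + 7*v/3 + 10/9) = 3*(v^2 + 7*v + 6)/(3*v + 5)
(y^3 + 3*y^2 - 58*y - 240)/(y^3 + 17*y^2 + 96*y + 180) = (y - 8)/(y + 6)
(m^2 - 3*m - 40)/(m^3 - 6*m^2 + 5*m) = (m^2 - 3*m - 40)/(m*(m^2 - 6*m + 5))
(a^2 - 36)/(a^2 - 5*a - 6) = (a + 6)/(a + 1)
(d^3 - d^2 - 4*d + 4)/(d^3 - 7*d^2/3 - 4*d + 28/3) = 3*(d - 1)/(3*d - 7)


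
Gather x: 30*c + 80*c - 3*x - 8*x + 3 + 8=110*c - 11*x + 11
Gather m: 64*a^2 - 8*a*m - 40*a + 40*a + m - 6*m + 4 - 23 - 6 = 64*a^2 + m*(-8*a - 5) - 25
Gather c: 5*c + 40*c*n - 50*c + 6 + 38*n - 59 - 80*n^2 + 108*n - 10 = c*(40*n - 45) - 80*n^2 + 146*n - 63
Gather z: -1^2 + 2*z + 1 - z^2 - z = -z^2 + z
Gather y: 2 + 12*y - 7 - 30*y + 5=-18*y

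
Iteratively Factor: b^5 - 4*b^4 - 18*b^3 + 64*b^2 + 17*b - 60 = (b + 4)*(b^4 - 8*b^3 + 14*b^2 + 8*b - 15) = (b - 3)*(b + 4)*(b^3 - 5*b^2 - b + 5) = (b - 3)*(b - 1)*(b + 4)*(b^2 - 4*b - 5) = (b - 3)*(b - 1)*(b + 1)*(b + 4)*(b - 5)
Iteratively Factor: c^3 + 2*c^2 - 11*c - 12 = (c - 3)*(c^2 + 5*c + 4) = (c - 3)*(c + 1)*(c + 4)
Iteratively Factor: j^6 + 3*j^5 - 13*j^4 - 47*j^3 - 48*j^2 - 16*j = (j + 4)*(j^5 - j^4 - 9*j^3 - 11*j^2 - 4*j) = (j + 1)*(j + 4)*(j^4 - 2*j^3 - 7*j^2 - 4*j) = j*(j + 1)*(j + 4)*(j^3 - 2*j^2 - 7*j - 4) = j*(j + 1)^2*(j + 4)*(j^2 - 3*j - 4) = j*(j + 1)^3*(j + 4)*(j - 4)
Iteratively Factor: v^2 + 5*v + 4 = (v + 1)*(v + 4)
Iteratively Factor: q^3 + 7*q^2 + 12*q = (q)*(q^2 + 7*q + 12) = q*(q + 4)*(q + 3)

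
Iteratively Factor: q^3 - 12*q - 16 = (q + 2)*(q^2 - 2*q - 8) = (q + 2)^2*(q - 4)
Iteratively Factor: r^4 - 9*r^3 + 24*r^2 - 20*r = (r - 2)*(r^3 - 7*r^2 + 10*r) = (r - 5)*(r - 2)*(r^2 - 2*r) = (r - 5)*(r - 2)^2*(r)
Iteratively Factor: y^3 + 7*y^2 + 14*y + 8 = (y + 4)*(y^2 + 3*y + 2) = (y + 2)*(y + 4)*(y + 1)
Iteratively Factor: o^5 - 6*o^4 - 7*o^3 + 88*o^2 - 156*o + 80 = (o - 2)*(o^4 - 4*o^3 - 15*o^2 + 58*o - 40) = (o - 2)*(o - 1)*(o^3 - 3*o^2 - 18*o + 40) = (o - 2)*(o - 1)*(o + 4)*(o^2 - 7*o + 10) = (o - 5)*(o - 2)*(o - 1)*(o + 4)*(o - 2)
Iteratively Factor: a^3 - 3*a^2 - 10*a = (a - 5)*(a^2 + 2*a) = a*(a - 5)*(a + 2)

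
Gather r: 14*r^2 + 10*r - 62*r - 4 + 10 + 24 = 14*r^2 - 52*r + 30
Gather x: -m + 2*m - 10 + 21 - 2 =m + 9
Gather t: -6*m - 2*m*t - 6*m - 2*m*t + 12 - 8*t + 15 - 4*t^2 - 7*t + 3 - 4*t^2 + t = -12*m - 8*t^2 + t*(-4*m - 14) + 30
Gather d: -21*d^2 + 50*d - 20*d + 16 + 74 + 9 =-21*d^2 + 30*d + 99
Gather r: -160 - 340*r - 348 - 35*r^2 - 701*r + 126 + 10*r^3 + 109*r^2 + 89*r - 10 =10*r^3 + 74*r^2 - 952*r - 392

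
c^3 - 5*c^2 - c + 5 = (c - 5)*(c - 1)*(c + 1)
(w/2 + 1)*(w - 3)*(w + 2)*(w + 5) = w^4/2 + 3*w^3 - 3*w^2/2 - 26*w - 30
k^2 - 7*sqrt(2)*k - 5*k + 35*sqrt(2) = (k - 5)*(k - 7*sqrt(2))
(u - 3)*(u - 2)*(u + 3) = u^3 - 2*u^2 - 9*u + 18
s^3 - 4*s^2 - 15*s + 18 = (s - 6)*(s - 1)*(s + 3)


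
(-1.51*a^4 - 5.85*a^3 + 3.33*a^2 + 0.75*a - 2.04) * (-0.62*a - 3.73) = 0.9362*a^5 + 9.2593*a^4 + 19.7559*a^3 - 12.8859*a^2 - 1.5327*a + 7.6092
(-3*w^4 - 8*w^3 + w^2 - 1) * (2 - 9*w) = 27*w^5 + 66*w^4 - 25*w^3 + 2*w^2 + 9*w - 2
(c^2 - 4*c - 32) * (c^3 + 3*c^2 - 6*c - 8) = c^5 - c^4 - 50*c^3 - 80*c^2 + 224*c + 256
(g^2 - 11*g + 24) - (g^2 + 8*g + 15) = 9 - 19*g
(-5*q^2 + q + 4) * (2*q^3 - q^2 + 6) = -10*q^5 + 7*q^4 + 7*q^3 - 34*q^2 + 6*q + 24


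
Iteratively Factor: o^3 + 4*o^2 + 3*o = (o)*(o^2 + 4*o + 3) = o*(o + 3)*(o + 1)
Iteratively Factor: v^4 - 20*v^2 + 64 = (v - 4)*(v^3 + 4*v^2 - 4*v - 16) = (v - 4)*(v + 2)*(v^2 + 2*v - 8) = (v - 4)*(v - 2)*(v + 2)*(v + 4)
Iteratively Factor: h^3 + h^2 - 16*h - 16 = (h - 4)*(h^2 + 5*h + 4) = (h - 4)*(h + 4)*(h + 1)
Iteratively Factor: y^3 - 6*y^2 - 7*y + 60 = (y - 5)*(y^2 - y - 12) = (y - 5)*(y + 3)*(y - 4)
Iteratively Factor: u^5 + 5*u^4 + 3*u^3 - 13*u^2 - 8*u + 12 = (u - 1)*(u^4 + 6*u^3 + 9*u^2 - 4*u - 12) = (u - 1)*(u + 2)*(u^3 + 4*u^2 + u - 6) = (u - 1)^2*(u + 2)*(u^2 + 5*u + 6) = (u - 1)^2*(u + 2)^2*(u + 3)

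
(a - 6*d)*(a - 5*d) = a^2 - 11*a*d + 30*d^2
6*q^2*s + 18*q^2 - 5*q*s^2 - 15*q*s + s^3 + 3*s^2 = (-3*q + s)*(-2*q + s)*(s + 3)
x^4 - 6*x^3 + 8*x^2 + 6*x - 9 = (x - 3)^2*(x - 1)*(x + 1)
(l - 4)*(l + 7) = l^2 + 3*l - 28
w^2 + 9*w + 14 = (w + 2)*(w + 7)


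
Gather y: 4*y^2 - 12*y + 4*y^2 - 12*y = 8*y^2 - 24*y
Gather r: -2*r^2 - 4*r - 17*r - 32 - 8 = -2*r^2 - 21*r - 40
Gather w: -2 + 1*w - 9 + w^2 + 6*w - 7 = w^2 + 7*w - 18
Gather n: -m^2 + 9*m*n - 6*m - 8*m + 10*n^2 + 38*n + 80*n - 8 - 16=-m^2 - 14*m + 10*n^2 + n*(9*m + 118) - 24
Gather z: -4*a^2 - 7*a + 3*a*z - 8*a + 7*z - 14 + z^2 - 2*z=-4*a^2 - 15*a + z^2 + z*(3*a + 5) - 14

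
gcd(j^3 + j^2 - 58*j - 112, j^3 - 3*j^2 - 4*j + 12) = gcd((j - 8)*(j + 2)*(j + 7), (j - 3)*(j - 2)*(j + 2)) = j + 2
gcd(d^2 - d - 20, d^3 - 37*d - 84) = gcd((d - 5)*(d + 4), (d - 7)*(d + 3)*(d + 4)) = d + 4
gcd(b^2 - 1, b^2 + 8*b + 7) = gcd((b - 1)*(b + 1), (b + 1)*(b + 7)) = b + 1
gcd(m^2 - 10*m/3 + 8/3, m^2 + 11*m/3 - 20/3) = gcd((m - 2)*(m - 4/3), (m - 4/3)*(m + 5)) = m - 4/3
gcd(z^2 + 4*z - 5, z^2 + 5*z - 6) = z - 1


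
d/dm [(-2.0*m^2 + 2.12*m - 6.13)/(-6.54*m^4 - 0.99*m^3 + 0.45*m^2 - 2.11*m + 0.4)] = (-26.16*m^5 + 39.6144*m^4 - 156.1632*m^3 - 14.9401*m^2 + 3.917*m - 12.0863)/(42.7716*m^8 + 12.9492*m^7 - 4.9059*m^6 + 26.7078*m^5 - 0.851700000000001*m^4 - 2.691*m^3 + 4.8121*m^2 - 1.688*m + 0.16)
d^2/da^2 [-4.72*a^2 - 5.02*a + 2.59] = -9.44000000000000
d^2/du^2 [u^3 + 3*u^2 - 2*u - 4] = 6*u + 6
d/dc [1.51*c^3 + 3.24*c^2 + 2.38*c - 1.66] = 4.53*c^2 + 6.48*c + 2.38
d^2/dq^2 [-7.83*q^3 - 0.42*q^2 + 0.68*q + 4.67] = -46.98*q - 0.84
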